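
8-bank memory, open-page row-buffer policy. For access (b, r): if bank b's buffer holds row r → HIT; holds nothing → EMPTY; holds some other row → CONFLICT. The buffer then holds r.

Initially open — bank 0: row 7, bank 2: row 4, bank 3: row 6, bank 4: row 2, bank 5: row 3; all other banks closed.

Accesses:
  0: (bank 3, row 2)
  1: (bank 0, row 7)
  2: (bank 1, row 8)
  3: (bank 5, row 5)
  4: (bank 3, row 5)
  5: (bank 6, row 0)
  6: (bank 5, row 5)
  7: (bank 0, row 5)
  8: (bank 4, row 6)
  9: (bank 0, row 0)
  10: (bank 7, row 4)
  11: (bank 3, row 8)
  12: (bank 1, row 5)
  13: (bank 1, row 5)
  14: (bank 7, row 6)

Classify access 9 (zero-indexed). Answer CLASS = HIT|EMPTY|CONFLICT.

CLASS = CONFLICT

  [0] b3 r2: had r6 ⇒ C
  [1] b0 r7: had r7 ⇒ H
  [2] b1 r8: no row ⇒ E
  [3] b5 r5: had r3 ⇒ C
  [4] b3 r5: had r2 ⇒ C
  [5] b6 r0: no row ⇒ E
  [6] b5 r5: had r5 ⇒ H
  [7] b0 r5: had r7 ⇒ C
  [8] b4 r6: had r2 ⇒ C
  [9] b0 r0: had r5 ⇒ C
  [10] b7 r4: no row ⇒ E
  [11] b3 r8: had r5 ⇒ C
  [12] b1 r5: had r8 ⇒ C
  [13] b1 r5: had r5 ⇒ H
  [14] b7 r6: had r4 ⇒ C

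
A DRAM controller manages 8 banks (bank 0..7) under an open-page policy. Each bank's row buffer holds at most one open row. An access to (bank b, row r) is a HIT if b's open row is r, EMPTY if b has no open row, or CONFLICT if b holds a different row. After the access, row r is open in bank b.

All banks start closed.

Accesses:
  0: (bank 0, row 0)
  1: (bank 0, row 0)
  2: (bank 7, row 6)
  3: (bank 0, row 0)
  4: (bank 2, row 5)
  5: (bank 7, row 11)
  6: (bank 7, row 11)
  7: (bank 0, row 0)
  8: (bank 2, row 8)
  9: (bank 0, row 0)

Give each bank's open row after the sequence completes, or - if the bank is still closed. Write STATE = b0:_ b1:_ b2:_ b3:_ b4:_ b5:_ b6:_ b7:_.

STATE = b0:0 b1:- b2:8 b3:- b4:- b5:- b6:- b7:11

step 0: bank0 None->0 [EMPTY]
step 1: bank0 0->0 [HIT]
step 2: bank7 None->6 [EMPTY]
step 3: bank0 0->0 [HIT]
step 4: bank2 None->5 [EMPTY]
step 5: bank7 6->11 [CONFLICT]
step 6: bank7 11->11 [HIT]
step 7: bank0 0->0 [HIT]
step 8: bank2 5->8 [CONFLICT]
step 9: bank0 0->0 [HIT]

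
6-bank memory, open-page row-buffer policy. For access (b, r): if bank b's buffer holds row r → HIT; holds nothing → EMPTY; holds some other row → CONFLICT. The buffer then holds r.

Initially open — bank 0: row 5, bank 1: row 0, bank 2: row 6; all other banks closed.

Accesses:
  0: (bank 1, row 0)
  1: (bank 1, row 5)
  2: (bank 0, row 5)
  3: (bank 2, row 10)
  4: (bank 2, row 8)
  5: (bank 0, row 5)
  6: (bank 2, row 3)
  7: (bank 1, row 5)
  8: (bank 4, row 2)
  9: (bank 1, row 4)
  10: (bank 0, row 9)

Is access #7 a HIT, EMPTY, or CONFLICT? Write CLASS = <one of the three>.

0: bank 1 row 0 — prev 0 → HIT
1: bank 1 row 5 — prev 0 → CONFLICT
2: bank 0 row 5 — prev 5 → HIT
3: bank 2 row 10 — prev 6 → CONFLICT
4: bank 2 row 8 — prev 10 → CONFLICT
5: bank 0 row 5 — prev 5 → HIT
6: bank 2 row 3 — prev 8 → CONFLICT
7: bank 1 row 5 — prev 5 → HIT
8: bank 4 row 2 — prev None → EMPTY
9: bank 1 row 4 — prev 5 → CONFLICT
10: bank 0 row 9 — prev 5 → CONFLICT

CLASS = HIT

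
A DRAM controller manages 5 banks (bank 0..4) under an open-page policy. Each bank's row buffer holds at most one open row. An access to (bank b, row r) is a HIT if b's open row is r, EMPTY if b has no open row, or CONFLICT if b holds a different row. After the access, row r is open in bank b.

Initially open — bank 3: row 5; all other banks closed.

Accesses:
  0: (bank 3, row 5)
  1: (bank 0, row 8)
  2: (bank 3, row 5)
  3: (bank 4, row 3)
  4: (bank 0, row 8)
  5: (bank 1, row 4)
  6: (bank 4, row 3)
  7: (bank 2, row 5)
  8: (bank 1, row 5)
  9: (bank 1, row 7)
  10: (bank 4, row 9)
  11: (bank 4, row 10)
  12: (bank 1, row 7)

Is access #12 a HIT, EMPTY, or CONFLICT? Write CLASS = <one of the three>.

  [0] b3 r5: had r5 ⇒ H
  [1] b0 r8: no row ⇒ E
  [2] b3 r5: had r5 ⇒ H
  [3] b4 r3: no row ⇒ E
  [4] b0 r8: had r8 ⇒ H
  [5] b1 r4: no row ⇒ E
  [6] b4 r3: had r3 ⇒ H
  [7] b2 r5: no row ⇒ E
  [8] b1 r5: had r4 ⇒ C
  [9] b1 r7: had r5 ⇒ C
  [10] b4 r9: had r3 ⇒ C
  [11] b4 r10: had r9 ⇒ C
  [12] b1 r7: had r7 ⇒ H

CLASS = HIT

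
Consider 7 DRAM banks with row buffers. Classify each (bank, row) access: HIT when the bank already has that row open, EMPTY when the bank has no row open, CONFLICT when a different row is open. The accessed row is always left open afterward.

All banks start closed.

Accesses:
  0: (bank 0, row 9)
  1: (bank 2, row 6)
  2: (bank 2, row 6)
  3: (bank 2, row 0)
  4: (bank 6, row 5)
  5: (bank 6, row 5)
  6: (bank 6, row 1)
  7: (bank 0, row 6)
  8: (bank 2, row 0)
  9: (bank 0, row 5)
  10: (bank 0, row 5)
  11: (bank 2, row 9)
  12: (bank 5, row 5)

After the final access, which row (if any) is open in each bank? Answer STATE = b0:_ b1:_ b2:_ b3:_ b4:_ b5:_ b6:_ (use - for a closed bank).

STATE = b0:5 b1:- b2:9 b3:- b4:- b5:5 b6:1

step 0: bank0 None->9 [EMPTY]
step 1: bank2 None->6 [EMPTY]
step 2: bank2 6->6 [HIT]
step 3: bank2 6->0 [CONFLICT]
step 4: bank6 None->5 [EMPTY]
step 5: bank6 5->5 [HIT]
step 6: bank6 5->1 [CONFLICT]
step 7: bank0 9->6 [CONFLICT]
step 8: bank2 0->0 [HIT]
step 9: bank0 6->5 [CONFLICT]
step 10: bank0 5->5 [HIT]
step 11: bank2 0->9 [CONFLICT]
step 12: bank5 None->5 [EMPTY]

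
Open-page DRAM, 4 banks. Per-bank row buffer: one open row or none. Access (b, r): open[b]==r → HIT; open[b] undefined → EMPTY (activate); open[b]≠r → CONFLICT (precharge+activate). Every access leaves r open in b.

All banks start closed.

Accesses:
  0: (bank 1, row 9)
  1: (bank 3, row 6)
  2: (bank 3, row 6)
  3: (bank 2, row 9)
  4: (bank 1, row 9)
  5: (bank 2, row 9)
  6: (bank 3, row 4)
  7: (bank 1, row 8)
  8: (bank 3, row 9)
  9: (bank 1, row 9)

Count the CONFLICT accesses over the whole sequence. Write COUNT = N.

0: bank 1 row 9 — prev None → EMPTY
1: bank 3 row 6 — prev None → EMPTY
2: bank 3 row 6 — prev 6 → HIT
3: bank 2 row 9 — prev None → EMPTY
4: bank 1 row 9 — prev 9 → HIT
5: bank 2 row 9 — prev 9 → HIT
6: bank 3 row 4 — prev 6 → CONFLICT
7: bank 1 row 8 — prev 9 → CONFLICT
8: bank 3 row 9 — prev 4 → CONFLICT
9: bank 1 row 9 — prev 8 → CONFLICT

COUNT = 4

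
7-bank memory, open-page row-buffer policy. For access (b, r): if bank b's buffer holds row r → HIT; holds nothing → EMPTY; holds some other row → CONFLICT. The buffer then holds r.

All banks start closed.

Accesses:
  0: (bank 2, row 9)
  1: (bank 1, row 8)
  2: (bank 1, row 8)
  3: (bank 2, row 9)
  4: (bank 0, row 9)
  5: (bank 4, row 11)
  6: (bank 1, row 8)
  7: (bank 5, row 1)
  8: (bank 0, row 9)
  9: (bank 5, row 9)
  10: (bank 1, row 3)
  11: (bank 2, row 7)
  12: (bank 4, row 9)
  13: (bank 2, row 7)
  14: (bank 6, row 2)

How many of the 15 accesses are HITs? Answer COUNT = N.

#0 (2,9) E
#1 (1,8) E
#2 (1,8) H  (was 8)
#3 (2,9) H  (was 9)
#4 (0,9) E
#5 (4,11) E
#6 (1,8) H  (was 8)
#7 (5,1) E
#8 (0,9) H  (was 9)
#9 (5,9) C  (was 1)
#10 (1,3) C  (was 8)
#11 (2,7) C  (was 9)
#12 (4,9) C  (was 11)
#13 (2,7) H  (was 7)
#14 (6,2) E

COUNT = 5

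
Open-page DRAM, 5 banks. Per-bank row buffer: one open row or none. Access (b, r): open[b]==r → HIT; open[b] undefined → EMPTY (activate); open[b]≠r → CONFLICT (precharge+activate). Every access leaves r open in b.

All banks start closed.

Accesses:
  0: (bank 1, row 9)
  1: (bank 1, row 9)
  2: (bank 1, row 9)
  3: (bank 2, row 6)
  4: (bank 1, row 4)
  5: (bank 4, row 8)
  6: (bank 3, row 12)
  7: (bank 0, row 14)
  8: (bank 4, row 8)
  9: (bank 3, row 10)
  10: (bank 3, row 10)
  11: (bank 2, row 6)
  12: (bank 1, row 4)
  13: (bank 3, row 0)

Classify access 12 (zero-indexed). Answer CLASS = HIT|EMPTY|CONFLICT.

CLASS = HIT

0: bank 1 row 9 — prev None → EMPTY
1: bank 1 row 9 — prev 9 → HIT
2: bank 1 row 9 — prev 9 → HIT
3: bank 2 row 6 — prev None → EMPTY
4: bank 1 row 4 — prev 9 → CONFLICT
5: bank 4 row 8 — prev None → EMPTY
6: bank 3 row 12 — prev None → EMPTY
7: bank 0 row 14 — prev None → EMPTY
8: bank 4 row 8 — prev 8 → HIT
9: bank 3 row 10 — prev 12 → CONFLICT
10: bank 3 row 10 — prev 10 → HIT
11: bank 2 row 6 — prev 6 → HIT
12: bank 1 row 4 — prev 4 → HIT
13: bank 3 row 0 — prev 10 → CONFLICT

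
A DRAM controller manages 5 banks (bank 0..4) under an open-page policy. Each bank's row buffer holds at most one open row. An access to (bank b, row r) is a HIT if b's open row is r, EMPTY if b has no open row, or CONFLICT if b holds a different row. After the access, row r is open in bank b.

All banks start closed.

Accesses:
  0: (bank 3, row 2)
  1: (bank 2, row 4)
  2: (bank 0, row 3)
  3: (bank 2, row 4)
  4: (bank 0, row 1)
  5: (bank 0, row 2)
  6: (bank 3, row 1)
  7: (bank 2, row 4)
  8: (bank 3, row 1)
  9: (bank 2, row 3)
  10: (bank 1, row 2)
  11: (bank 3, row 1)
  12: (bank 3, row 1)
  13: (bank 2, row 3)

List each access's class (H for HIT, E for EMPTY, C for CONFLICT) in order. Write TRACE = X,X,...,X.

TRACE = E,E,E,H,C,C,C,H,H,C,E,H,H,H

step 0: bank3 None->2 [EMPTY]
step 1: bank2 None->4 [EMPTY]
step 2: bank0 None->3 [EMPTY]
step 3: bank2 4->4 [HIT]
step 4: bank0 3->1 [CONFLICT]
step 5: bank0 1->2 [CONFLICT]
step 6: bank3 2->1 [CONFLICT]
step 7: bank2 4->4 [HIT]
step 8: bank3 1->1 [HIT]
step 9: bank2 4->3 [CONFLICT]
step 10: bank1 None->2 [EMPTY]
step 11: bank3 1->1 [HIT]
step 12: bank3 1->1 [HIT]
step 13: bank2 3->3 [HIT]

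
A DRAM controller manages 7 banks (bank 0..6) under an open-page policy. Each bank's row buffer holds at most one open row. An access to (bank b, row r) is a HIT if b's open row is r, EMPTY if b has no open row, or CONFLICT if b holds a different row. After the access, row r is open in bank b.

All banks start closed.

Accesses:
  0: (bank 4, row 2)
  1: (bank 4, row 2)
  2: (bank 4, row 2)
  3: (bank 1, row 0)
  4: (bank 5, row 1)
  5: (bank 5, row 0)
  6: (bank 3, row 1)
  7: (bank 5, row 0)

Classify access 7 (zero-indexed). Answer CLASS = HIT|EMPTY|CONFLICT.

CLASS = HIT

#0 (4,2) E
#1 (4,2) H  (was 2)
#2 (4,2) H  (was 2)
#3 (1,0) E
#4 (5,1) E
#5 (5,0) C  (was 1)
#6 (3,1) E
#7 (5,0) H  (was 0)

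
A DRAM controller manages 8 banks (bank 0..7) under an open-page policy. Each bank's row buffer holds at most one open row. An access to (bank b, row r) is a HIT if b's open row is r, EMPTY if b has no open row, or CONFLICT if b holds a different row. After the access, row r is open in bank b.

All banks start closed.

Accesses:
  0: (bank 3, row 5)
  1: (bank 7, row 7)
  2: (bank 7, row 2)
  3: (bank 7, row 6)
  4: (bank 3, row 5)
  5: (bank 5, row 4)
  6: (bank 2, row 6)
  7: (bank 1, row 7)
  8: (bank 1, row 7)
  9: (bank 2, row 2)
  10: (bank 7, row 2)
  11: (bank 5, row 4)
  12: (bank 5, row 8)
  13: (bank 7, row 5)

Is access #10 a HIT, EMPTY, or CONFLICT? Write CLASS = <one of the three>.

CLASS = CONFLICT

  [0] b3 r5: no row ⇒ E
  [1] b7 r7: no row ⇒ E
  [2] b7 r2: had r7 ⇒ C
  [3] b7 r6: had r2 ⇒ C
  [4] b3 r5: had r5 ⇒ H
  [5] b5 r4: no row ⇒ E
  [6] b2 r6: no row ⇒ E
  [7] b1 r7: no row ⇒ E
  [8] b1 r7: had r7 ⇒ H
  [9] b2 r2: had r6 ⇒ C
  [10] b7 r2: had r6 ⇒ C
  [11] b5 r4: had r4 ⇒ H
  [12] b5 r8: had r4 ⇒ C
  [13] b7 r5: had r2 ⇒ C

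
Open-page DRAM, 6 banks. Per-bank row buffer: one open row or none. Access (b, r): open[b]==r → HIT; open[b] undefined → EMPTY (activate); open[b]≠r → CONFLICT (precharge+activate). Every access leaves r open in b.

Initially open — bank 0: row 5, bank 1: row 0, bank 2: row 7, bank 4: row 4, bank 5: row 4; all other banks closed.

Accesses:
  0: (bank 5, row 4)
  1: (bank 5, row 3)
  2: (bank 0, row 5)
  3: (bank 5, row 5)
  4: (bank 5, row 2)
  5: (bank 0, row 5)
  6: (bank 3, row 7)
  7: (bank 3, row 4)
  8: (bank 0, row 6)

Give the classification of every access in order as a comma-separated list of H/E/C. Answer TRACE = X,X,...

TRACE = H,C,H,C,C,H,E,C,C

0: bank 5 row 4 — prev 4 → HIT
1: bank 5 row 3 — prev 4 → CONFLICT
2: bank 0 row 5 — prev 5 → HIT
3: bank 5 row 5 — prev 3 → CONFLICT
4: bank 5 row 2 — prev 5 → CONFLICT
5: bank 0 row 5 — prev 5 → HIT
6: bank 3 row 7 — prev None → EMPTY
7: bank 3 row 4 — prev 7 → CONFLICT
8: bank 0 row 6 — prev 5 → CONFLICT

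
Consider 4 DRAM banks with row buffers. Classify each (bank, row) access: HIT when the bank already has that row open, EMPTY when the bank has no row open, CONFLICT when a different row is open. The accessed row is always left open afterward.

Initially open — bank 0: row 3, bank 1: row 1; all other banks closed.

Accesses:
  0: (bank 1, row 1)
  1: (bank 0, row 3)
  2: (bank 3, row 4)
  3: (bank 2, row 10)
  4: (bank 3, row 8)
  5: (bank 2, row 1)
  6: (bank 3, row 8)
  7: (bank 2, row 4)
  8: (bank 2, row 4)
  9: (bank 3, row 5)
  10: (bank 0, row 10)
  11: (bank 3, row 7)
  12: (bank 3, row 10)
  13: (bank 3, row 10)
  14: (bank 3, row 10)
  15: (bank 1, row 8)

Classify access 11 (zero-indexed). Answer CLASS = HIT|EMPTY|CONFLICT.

CLASS = CONFLICT

  [0] b1 r1: had r1 ⇒ H
  [1] b0 r3: had r3 ⇒ H
  [2] b3 r4: no row ⇒ E
  [3] b2 r10: no row ⇒ E
  [4] b3 r8: had r4 ⇒ C
  [5] b2 r1: had r10 ⇒ C
  [6] b3 r8: had r8 ⇒ H
  [7] b2 r4: had r1 ⇒ C
  [8] b2 r4: had r4 ⇒ H
  [9] b3 r5: had r8 ⇒ C
  [10] b0 r10: had r3 ⇒ C
  [11] b3 r7: had r5 ⇒ C
  [12] b3 r10: had r7 ⇒ C
  [13] b3 r10: had r10 ⇒ H
  [14] b3 r10: had r10 ⇒ H
  [15] b1 r8: had r1 ⇒ C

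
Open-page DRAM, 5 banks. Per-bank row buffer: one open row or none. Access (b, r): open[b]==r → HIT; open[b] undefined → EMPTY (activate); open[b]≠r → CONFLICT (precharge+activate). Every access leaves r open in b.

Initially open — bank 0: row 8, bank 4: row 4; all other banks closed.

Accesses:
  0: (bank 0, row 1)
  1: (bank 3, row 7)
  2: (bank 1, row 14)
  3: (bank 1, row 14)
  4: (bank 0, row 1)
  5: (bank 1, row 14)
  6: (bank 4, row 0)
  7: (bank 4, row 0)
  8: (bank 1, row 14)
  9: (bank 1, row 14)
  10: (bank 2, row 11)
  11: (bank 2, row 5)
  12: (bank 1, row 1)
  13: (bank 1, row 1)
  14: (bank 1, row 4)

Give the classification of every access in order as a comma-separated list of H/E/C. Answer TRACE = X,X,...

step 0: bank0 8->1 [CONFLICT]
step 1: bank3 None->7 [EMPTY]
step 2: bank1 None->14 [EMPTY]
step 3: bank1 14->14 [HIT]
step 4: bank0 1->1 [HIT]
step 5: bank1 14->14 [HIT]
step 6: bank4 4->0 [CONFLICT]
step 7: bank4 0->0 [HIT]
step 8: bank1 14->14 [HIT]
step 9: bank1 14->14 [HIT]
step 10: bank2 None->11 [EMPTY]
step 11: bank2 11->5 [CONFLICT]
step 12: bank1 14->1 [CONFLICT]
step 13: bank1 1->1 [HIT]
step 14: bank1 1->4 [CONFLICT]

TRACE = C,E,E,H,H,H,C,H,H,H,E,C,C,H,C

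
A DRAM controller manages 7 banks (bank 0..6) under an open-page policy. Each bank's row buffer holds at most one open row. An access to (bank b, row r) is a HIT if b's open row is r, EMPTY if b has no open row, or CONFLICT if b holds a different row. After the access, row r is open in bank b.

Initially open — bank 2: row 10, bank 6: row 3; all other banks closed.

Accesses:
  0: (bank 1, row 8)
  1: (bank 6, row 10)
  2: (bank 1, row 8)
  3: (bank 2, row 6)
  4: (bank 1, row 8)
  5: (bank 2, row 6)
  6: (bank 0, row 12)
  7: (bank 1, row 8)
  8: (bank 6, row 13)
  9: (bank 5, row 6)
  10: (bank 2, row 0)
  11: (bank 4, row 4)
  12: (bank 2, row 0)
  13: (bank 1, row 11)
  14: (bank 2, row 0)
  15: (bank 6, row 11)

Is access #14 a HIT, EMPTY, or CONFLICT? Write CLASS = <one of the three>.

CLASS = HIT

#0 (1,8) E
#1 (6,10) C  (was 3)
#2 (1,8) H  (was 8)
#3 (2,6) C  (was 10)
#4 (1,8) H  (was 8)
#5 (2,6) H  (was 6)
#6 (0,12) E
#7 (1,8) H  (was 8)
#8 (6,13) C  (was 10)
#9 (5,6) E
#10 (2,0) C  (was 6)
#11 (4,4) E
#12 (2,0) H  (was 0)
#13 (1,11) C  (was 8)
#14 (2,0) H  (was 0)
#15 (6,11) C  (was 13)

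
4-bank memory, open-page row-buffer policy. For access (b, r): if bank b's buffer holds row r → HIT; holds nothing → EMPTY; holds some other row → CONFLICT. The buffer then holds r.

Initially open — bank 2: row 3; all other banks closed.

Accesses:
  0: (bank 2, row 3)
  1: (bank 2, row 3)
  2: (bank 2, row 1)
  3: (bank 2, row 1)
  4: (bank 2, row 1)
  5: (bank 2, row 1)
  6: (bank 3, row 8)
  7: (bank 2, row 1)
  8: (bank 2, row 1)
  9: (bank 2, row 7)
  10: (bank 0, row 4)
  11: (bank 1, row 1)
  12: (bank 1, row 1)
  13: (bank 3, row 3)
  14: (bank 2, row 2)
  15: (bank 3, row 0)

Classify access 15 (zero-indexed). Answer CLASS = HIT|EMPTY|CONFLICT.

step 0: bank2 3->3 [HIT]
step 1: bank2 3->3 [HIT]
step 2: bank2 3->1 [CONFLICT]
step 3: bank2 1->1 [HIT]
step 4: bank2 1->1 [HIT]
step 5: bank2 1->1 [HIT]
step 6: bank3 None->8 [EMPTY]
step 7: bank2 1->1 [HIT]
step 8: bank2 1->1 [HIT]
step 9: bank2 1->7 [CONFLICT]
step 10: bank0 None->4 [EMPTY]
step 11: bank1 None->1 [EMPTY]
step 12: bank1 1->1 [HIT]
step 13: bank3 8->3 [CONFLICT]
step 14: bank2 7->2 [CONFLICT]
step 15: bank3 3->0 [CONFLICT]

CLASS = CONFLICT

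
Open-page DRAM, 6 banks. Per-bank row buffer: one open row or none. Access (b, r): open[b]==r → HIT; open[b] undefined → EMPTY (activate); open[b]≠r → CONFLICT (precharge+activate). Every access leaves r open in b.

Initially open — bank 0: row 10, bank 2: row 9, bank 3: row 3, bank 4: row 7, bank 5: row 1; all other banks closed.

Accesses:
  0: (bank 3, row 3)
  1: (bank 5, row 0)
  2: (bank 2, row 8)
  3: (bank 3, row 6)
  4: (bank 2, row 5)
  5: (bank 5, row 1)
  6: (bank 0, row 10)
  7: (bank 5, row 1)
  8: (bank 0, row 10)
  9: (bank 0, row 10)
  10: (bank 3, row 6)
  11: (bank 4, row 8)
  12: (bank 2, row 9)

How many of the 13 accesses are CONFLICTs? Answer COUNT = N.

COUNT = 7

0: bank 3 row 3 — prev 3 → HIT
1: bank 5 row 0 — prev 1 → CONFLICT
2: bank 2 row 8 — prev 9 → CONFLICT
3: bank 3 row 6 — prev 3 → CONFLICT
4: bank 2 row 5 — prev 8 → CONFLICT
5: bank 5 row 1 — prev 0 → CONFLICT
6: bank 0 row 10 — prev 10 → HIT
7: bank 5 row 1 — prev 1 → HIT
8: bank 0 row 10 — prev 10 → HIT
9: bank 0 row 10 — prev 10 → HIT
10: bank 3 row 6 — prev 6 → HIT
11: bank 4 row 8 — prev 7 → CONFLICT
12: bank 2 row 9 — prev 5 → CONFLICT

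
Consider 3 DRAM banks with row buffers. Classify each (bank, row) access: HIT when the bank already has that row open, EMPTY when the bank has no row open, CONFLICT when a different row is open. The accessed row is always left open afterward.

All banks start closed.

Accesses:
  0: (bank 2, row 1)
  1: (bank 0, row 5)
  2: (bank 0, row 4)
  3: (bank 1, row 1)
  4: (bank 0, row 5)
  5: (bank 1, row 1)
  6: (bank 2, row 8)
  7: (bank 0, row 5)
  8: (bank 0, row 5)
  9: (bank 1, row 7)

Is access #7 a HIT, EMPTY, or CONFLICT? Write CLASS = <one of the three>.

CLASS = HIT

step 0: bank2 None->1 [EMPTY]
step 1: bank0 None->5 [EMPTY]
step 2: bank0 5->4 [CONFLICT]
step 3: bank1 None->1 [EMPTY]
step 4: bank0 4->5 [CONFLICT]
step 5: bank1 1->1 [HIT]
step 6: bank2 1->8 [CONFLICT]
step 7: bank0 5->5 [HIT]
step 8: bank0 5->5 [HIT]
step 9: bank1 1->7 [CONFLICT]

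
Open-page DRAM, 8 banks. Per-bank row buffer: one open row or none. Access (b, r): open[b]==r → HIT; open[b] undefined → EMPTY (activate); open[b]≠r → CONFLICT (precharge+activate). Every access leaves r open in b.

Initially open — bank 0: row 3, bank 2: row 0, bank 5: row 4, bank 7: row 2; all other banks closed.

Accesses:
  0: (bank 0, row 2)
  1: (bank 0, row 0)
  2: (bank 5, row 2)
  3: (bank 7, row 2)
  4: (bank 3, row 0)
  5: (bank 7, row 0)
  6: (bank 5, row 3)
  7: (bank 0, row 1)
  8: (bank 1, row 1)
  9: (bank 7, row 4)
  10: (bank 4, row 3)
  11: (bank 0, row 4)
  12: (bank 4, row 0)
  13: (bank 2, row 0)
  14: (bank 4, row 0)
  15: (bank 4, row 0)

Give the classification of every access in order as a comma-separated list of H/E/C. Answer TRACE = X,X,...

  [0] b0 r2: had r3 ⇒ C
  [1] b0 r0: had r2 ⇒ C
  [2] b5 r2: had r4 ⇒ C
  [3] b7 r2: had r2 ⇒ H
  [4] b3 r0: no row ⇒ E
  [5] b7 r0: had r2 ⇒ C
  [6] b5 r3: had r2 ⇒ C
  [7] b0 r1: had r0 ⇒ C
  [8] b1 r1: no row ⇒ E
  [9] b7 r4: had r0 ⇒ C
  [10] b4 r3: no row ⇒ E
  [11] b0 r4: had r1 ⇒ C
  [12] b4 r0: had r3 ⇒ C
  [13] b2 r0: had r0 ⇒ H
  [14] b4 r0: had r0 ⇒ H
  [15] b4 r0: had r0 ⇒ H

TRACE = C,C,C,H,E,C,C,C,E,C,E,C,C,H,H,H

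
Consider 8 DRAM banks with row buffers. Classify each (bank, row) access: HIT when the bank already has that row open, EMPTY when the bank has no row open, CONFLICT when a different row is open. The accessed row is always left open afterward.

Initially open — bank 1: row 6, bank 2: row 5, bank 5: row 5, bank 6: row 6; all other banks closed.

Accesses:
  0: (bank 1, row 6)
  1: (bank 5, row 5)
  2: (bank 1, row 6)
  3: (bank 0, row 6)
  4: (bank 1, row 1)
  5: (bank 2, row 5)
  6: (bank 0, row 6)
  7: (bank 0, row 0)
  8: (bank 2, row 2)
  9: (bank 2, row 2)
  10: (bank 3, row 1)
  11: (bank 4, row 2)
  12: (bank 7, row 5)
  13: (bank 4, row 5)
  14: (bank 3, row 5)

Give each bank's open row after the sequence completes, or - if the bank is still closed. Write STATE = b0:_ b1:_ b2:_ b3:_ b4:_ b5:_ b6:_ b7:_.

STATE = b0:0 b1:1 b2:2 b3:5 b4:5 b5:5 b6:6 b7:5

  [0] b1 r6: had r6 ⇒ H
  [1] b5 r5: had r5 ⇒ H
  [2] b1 r6: had r6 ⇒ H
  [3] b0 r6: no row ⇒ E
  [4] b1 r1: had r6 ⇒ C
  [5] b2 r5: had r5 ⇒ H
  [6] b0 r6: had r6 ⇒ H
  [7] b0 r0: had r6 ⇒ C
  [8] b2 r2: had r5 ⇒ C
  [9] b2 r2: had r2 ⇒ H
  [10] b3 r1: no row ⇒ E
  [11] b4 r2: no row ⇒ E
  [12] b7 r5: no row ⇒ E
  [13] b4 r5: had r2 ⇒ C
  [14] b3 r5: had r1 ⇒ C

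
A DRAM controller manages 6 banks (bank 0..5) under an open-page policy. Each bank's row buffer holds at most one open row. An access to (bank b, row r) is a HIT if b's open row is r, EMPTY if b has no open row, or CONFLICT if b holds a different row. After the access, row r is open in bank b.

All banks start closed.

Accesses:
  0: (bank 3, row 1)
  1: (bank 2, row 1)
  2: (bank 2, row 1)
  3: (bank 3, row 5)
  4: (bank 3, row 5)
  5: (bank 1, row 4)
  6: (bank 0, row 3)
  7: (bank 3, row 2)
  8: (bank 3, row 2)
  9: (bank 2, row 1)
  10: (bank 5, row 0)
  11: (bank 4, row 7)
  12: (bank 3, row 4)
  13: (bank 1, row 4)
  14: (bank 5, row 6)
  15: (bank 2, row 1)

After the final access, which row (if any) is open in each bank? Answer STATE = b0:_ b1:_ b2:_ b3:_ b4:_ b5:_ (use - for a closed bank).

STATE = b0:3 b1:4 b2:1 b3:4 b4:7 b5:6

0: bank 3 row 1 — prev None → EMPTY
1: bank 2 row 1 — prev None → EMPTY
2: bank 2 row 1 — prev 1 → HIT
3: bank 3 row 5 — prev 1 → CONFLICT
4: bank 3 row 5 — prev 5 → HIT
5: bank 1 row 4 — prev None → EMPTY
6: bank 0 row 3 — prev None → EMPTY
7: bank 3 row 2 — prev 5 → CONFLICT
8: bank 3 row 2 — prev 2 → HIT
9: bank 2 row 1 — prev 1 → HIT
10: bank 5 row 0 — prev None → EMPTY
11: bank 4 row 7 — prev None → EMPTY
12: bank 3 row 4 — prev 2 → CONFLICT
13: bank 1 row 4 — prev 4 → HIT
14: bank 5 row 6 — prev 0 → CONFLICT
15: bank 2 row 1 — prev 1 → HIT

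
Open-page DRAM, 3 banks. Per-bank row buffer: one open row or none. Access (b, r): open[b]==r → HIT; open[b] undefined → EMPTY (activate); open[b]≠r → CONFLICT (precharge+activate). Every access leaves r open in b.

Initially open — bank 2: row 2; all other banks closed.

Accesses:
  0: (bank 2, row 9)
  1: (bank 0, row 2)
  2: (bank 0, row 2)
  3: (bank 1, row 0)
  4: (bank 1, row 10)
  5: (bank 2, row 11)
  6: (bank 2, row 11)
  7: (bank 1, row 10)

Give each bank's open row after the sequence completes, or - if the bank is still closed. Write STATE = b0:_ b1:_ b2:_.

  [0] b2 r9: had r2 ⇒ C
  [1] b0 r2: no row ⇒ E
  [2] b0 r2: had r2 ⇒ H
  [3] b1 r0: no row ⇒ E
  [4] b1 r10: had r0 ⇒ C
  [5] b2 r11: had r9 ⇒ C
  [6] b2 r11: had r11 ⇒ H
  [7] b1 r10: had r10 ⇒ H

STATE = b0:2 b1:10 b2:11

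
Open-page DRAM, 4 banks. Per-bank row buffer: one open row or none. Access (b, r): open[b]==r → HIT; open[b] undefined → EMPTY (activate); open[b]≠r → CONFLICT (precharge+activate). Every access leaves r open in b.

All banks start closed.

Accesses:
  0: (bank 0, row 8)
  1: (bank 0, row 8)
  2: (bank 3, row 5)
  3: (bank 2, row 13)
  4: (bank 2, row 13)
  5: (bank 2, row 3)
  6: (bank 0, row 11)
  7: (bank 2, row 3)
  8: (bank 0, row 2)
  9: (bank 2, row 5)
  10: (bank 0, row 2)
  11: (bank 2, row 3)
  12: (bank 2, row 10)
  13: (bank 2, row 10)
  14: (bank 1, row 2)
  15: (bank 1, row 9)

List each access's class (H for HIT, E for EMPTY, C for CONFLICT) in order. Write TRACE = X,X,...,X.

  [0] b0 r8: no row ⇒ E
  [1] b0 r8: had r8 ⇒ H
  [2] b3 r5: no row ⇒ E
  [3] b2 r13: no row ⇒ E
  [4] b2 r13: had r13 ⇒ H
  [5] b2 r3: had r13 ⇒ C
  [6] b0 r11: had r8 ⇒ C
  [7] b2 r3: had r3 ⇒ H
  [8] b0 r2: had r11 ⇒ C
  [9] b2 r5: had r3 ⇒ C
  [10] b0 r2: had r2 ⇒ H
  [11] b2 r3: had r5 ⇒ C
  [12] b2 r10: had r3 ⇒ C
  [13] b2 r10: had r10 ⇒ H
  [14] b1 r2: no row ⇒ E
  [15] b1 r9: had r2 ⇒ C

TRACE = E,H,E,E,H,C,C,H,C,C,H,C,C,H,E,C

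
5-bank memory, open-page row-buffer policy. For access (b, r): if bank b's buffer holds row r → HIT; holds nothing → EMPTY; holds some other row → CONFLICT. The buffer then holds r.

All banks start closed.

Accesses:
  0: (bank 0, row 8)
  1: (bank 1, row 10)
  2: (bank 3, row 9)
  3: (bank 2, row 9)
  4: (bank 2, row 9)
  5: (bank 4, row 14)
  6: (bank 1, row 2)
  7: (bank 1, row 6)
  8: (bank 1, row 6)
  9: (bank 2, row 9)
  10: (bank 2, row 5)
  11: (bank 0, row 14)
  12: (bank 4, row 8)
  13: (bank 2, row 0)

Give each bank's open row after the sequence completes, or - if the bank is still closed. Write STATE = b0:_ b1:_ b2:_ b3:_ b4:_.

STATE = b0:14 b1:6 b2:0 b3:9 b4:8

0: bank 0 row 8 — prev None → EMPTY
1: bank 1 row 10 — prev None → EMPTY
2: bank 3 row 9 — prev None → EMPTY
3: bank 2 row 9 — prev None → EMPTY
4: bank 2 row 9 — prev 9 → HIT
5: bank 4 row 14 — prev None → EMPTY
6: bank 1 row 2 — prev 10 → CONFLICT
7: bank 1 row 6 — prev 2 → CONFLICT
8: bank 1 row 6 — prev 6 → HIT
9: bank 2 row 9 — prev 9 → HIT
10: bank 2 row 5 — prev 9 → CONFLICT
11: bank 0 row 14 — prev 8 → CONFLICT
12: bank 4 row 8 — prev 14 → CONFLICT
13: bank 2 row 0 — prev 5 → CONFLICT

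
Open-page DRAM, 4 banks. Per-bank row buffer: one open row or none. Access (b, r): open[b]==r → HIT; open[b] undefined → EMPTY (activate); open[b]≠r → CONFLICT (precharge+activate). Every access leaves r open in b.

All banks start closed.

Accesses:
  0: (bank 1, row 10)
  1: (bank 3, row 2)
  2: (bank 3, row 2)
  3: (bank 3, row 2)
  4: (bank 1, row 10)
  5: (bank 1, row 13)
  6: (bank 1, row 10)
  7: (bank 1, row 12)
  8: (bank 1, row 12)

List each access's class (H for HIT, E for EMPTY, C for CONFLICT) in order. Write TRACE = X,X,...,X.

0: bank 1 row 10 — prev None → EMPTY
1: bank 3 row 2 — prev None → EMPTY
2: bank 3 row 2 — prev 2 → HIT
3: bank 3 row 2 — prev 2 → HIT
4: bank 1 row 10 — prev 10 → HIT
5: bank 1 row 13 — prev 10 → CONFLICT
6: bank 1 row 10 — prev 13 → CONFLICT
7: bank 1 row 12 — prev 10 → CONFLICT
8: bank 1 row 12 — prev 12 → HIT

TRACE = E,E,H,H,H,C,C,C,H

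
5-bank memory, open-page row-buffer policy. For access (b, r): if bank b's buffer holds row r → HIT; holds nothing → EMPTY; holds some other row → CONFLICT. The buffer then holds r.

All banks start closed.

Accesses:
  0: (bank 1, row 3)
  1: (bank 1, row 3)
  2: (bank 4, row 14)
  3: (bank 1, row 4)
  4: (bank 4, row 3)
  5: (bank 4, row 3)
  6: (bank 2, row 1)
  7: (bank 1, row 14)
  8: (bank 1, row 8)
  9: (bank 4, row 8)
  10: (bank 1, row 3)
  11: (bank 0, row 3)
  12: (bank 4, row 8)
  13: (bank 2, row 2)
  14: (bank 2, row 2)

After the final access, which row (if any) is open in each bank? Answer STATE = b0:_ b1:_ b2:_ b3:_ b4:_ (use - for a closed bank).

STATE = b0:3 b1:3 b2:2 b3:- b4:8

  [0] b1 r3: no row ⇒ E
  [1] b1 r3: had r3 ⇒ H
  [2] b4 r14: no row ⇒ E
  [3] b1 r4: had r3 ⇒ C
  [4] b4 r3: had r14 ⇒ C
  [5] b4 r3: had r3 ⇒ H
  [6] b2 r1: no row ⇒ E
  [7] b1 r14: had r4 ⇒ C
  [8] b1 r8: had r14 ⇒ C
  [9] b4 r8: had r3 ⇒ C
  [10] b1 r3: had r8 ⇒ C
  [11] b0 r3: no row ⇒ E
  [12] b4 r8: had r8 ⇒ H
  [13] b2 r2: had r1 ⇒ C
  [14] b2 r2: had r2 ⇒ H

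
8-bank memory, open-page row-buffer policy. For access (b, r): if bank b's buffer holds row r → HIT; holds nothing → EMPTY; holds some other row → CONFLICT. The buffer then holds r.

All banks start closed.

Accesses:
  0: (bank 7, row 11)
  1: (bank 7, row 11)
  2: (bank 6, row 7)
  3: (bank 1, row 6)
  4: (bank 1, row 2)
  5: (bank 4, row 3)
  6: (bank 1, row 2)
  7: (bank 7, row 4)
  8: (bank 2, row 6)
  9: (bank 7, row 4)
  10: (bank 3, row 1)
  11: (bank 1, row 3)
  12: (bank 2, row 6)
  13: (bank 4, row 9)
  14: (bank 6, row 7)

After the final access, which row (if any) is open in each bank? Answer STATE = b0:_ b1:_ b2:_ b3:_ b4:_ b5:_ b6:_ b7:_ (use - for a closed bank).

step 0: bank7 None->11 [EMPTY]
step 1: bank7 11->11 [HIT]
step 2: bank6 None->7 [EMPTY]
step 3: bank1 None->6 [EMPTY]
step 4: bank1 6->2 [CONFLICT]
step 5: bank4 None->3 [EMPTY]
step 6: bank1 2->2 [HIT]
step 7: bank7 11->4 [CONFLICT]
step 8: bank2 None->6 [EMPTY]
step 9: bank7 4->4 [HIT]
step 10: bank3 None->1 [EMPTY]
step 11: bank1 2->3 [CONFLICT]
step 12: bank2 6->6 [HIT]
step 13: bank4 3->9 [CONFLICT]
step 14: bank6 7->7 [HIT]

STATE = b0:- b1:3 b2:6 b3:1 b4:9 b5:- b6:7 b7:4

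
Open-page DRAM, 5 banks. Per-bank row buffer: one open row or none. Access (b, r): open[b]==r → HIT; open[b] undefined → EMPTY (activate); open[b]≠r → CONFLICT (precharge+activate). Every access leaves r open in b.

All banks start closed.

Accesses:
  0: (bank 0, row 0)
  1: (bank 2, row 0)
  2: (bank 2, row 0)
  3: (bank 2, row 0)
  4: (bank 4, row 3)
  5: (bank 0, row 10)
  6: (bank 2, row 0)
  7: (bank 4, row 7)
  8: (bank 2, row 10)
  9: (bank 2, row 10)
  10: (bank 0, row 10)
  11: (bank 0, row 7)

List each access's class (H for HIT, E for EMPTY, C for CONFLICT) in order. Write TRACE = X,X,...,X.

  [0] b0 r0: no row ⇒ E
  [1] b2 r0: no row ⇒ E
  [2] b2 r0: had r0 ⇒ H
  [3] b2 r0: had r0 ⇒ H
  [4] b4 r3: no row ⇒ E
  [5] b0 r10: had r0 ⇒ C
  [6] b2 r0: had r0 ⇒ H
  [7] b4 r7: had r3 ⇒ C
  [8] b2 r10: had r0 ⇒ C
  [9] b2 r10: had r10 ⇒ H
  [10] b0 r10: had r10 ⇒ H
  [11] b0 r7: had r10 ⇒ C

TRACE = E,E,H,H,E,C,H,C,C,H,H,C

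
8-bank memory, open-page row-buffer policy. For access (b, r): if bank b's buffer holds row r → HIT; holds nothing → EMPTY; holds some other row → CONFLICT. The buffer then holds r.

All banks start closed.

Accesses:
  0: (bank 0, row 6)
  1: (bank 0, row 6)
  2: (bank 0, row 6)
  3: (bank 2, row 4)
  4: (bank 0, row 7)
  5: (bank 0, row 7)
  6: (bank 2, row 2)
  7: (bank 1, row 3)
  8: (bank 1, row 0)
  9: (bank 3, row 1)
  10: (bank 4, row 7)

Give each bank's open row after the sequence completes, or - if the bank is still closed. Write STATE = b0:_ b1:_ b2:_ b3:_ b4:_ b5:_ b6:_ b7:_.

STATE = b0:7 b1:0 b2:2 b3:1 b4:7 b5:- b6:- b7:-

  [0] b0 r6: no row ⇒ E
  [1] b0 r6: had r6 ⇒ H
  [2] b0 r6: had r6 ⇒ H
  [3] b2 r4: no row ⇒ E
  [4] b0 r7: had r6 ⇒ C
  [5] b0 r7: had r7 ⇒ H
  [6] b2 r2: had r4 ⇒ C
  [7] b1 r3: no row ⇒ E
  [8] b1 r0: had r3 ⇒ C
  [9] b3 r1: no row ⇒ E
  [10] b4 r7: no row ⇒ E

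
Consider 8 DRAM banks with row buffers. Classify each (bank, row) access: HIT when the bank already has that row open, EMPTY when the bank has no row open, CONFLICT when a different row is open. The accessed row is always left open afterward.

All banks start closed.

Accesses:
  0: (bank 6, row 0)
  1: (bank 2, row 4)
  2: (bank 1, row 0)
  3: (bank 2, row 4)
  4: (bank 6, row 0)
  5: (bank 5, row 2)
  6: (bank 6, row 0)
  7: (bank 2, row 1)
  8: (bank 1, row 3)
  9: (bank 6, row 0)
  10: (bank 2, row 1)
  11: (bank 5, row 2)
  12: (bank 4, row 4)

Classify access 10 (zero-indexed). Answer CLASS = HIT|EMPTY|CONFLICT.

CLASS = HIT

0: bank 6 row 0 — prev None → EMPTY
1: bank 2 row 4 — prev None → EMPTY
2: bank 1 row 0 — prev None → EMPTY
3: bank 2 row 4 — prev 4 → HIT
4: bank 6 row 0 — prev 0 → HIT
5: bank 5 row 2 — prev None → EMPTY
6: bank 6 row 0 — prev 0 → HIT
7: bank 2 row 1 — prev 4 → CONFLICT
8: bank 1 row 3 — prev 0 → CONFLICT
9: bank 6 row 0 — prev 0 → HIT
10: bank 2 row 1 — prev 1 → HIT
11: bank 5 row 2 — prev 2 → HIT
12: bank 4 row 4 — prev None → EMPTY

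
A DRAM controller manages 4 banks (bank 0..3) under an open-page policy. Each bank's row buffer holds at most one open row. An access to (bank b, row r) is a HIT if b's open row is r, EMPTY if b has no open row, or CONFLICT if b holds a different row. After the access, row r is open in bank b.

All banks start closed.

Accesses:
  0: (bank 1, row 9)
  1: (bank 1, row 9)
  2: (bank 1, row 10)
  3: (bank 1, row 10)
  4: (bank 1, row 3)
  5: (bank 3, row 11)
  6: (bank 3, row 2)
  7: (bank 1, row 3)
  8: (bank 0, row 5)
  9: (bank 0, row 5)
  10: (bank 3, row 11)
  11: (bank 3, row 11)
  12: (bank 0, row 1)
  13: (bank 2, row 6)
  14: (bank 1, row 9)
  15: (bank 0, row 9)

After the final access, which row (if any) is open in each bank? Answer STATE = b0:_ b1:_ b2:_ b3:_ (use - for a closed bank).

STATE = b0:9 b1:9 b2:6 b3:11

step 0: bank1 None->9 [EMPTY]
step 1: bank1 9->9 [HIT]
step 2: bank1 9->10 [CONFLICT]
step 3: bank1 10->10 [HIT]
step 4: bank1 10->3 [CONFLICT]
step 5: bank3 None->11 [EMPTY]
step 6: bank3 11->2 [CONFLICT]
step 7: bank1 3->3 [HIT]
step 8: bank0 None->5 [EMPTY]
step 9: bank0 5->5 [HIT]
step 10: bank3 2->11 [CONFLICT]
step 11: bank3 11->11 [HIT]
step 12: bank0 5->1 [CONFLICT]
step 13: bank2 None->6 [EMPTY]
step 14: bank1 3->9 [CONFLICT]
step 15: bank0 1->9 [CONFLICT]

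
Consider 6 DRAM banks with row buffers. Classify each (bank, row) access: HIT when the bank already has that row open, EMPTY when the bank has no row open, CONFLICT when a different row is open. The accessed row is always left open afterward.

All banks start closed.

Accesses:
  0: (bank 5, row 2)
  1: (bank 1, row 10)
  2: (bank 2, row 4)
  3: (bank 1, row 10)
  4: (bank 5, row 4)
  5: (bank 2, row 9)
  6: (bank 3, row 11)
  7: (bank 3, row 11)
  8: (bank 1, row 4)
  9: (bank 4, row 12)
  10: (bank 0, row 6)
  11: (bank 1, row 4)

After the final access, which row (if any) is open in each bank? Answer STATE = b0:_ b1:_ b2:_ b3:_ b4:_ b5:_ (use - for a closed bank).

STATE = b0:6 b1:4 b2:9 b3:11 b4:12 b5:4

  [0] b5 r2: no row ⇒ E
  [1] b1 r10: no row ⇒ E
  [2] b2 r4: no row ⇒ E
  [3] b1 r10: had r10 ⇒ H
  [4] b5 r4: had r2 ⇒ C
  [5] b2 r9: had r4 ⇒ C
  [6] b3 r11: no row ⇒ E
  [7] b3 r11: had r11 ⇒ H
  [8] b1 r4: had r10 ⇒ C
  [9] b4 r12: no row ⇒ E
  [10] b0 r6: no row ⇒ E
  [11] b1 r4: had r4 ⇒ H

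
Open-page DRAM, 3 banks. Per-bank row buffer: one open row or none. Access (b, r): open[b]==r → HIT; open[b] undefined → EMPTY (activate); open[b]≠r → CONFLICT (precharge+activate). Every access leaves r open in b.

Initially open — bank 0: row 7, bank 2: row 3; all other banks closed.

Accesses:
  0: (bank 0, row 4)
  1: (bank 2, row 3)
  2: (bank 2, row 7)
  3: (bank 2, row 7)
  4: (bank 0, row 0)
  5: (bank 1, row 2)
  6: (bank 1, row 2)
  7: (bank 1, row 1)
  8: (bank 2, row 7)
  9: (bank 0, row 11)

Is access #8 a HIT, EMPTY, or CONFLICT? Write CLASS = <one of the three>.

step 0: bank0 7->4 [CONFLICT]
step 1: bank2 3->3 [HIT]
step 2: bank2 3->7 [CONFLICT]
step 3: bank2 7->7 [HIT]
step 4: bank0 4->0 [CONFLICT]
step 5: bank1 None->2 [EMPTY]
step 6: bank1 2->2 [HIT]
step 7: bank1 2->1 [CONFLICT]
step 8: bank2 7->7 [HIT]
step 9: bank0 0->11 [CONFLICT]

CLASS = HIT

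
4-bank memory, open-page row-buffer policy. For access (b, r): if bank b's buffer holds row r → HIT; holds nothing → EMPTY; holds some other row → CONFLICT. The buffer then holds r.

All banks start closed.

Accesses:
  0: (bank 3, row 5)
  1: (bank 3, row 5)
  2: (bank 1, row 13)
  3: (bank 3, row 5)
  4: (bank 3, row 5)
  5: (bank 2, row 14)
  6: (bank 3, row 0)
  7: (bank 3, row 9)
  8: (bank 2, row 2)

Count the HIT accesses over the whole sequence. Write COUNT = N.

  [0] b3 r5: no row ⇒ E
  [1] b3 r5: had r5 ⇒ H
  [2] b1 r13: no row ⇒ E
  [3] b3 r5: had r5 ⇒ H
  [4] b3 r5: had r5 ⇒ H
  [5] b2 r14: no row ⇒ E
  [6] b3 r0: had r5 ⇒ C
  [7] b3 r9: had r0 ⇒ C
  [8] b2 r2: had r14 ⇒ C

COUNT = 3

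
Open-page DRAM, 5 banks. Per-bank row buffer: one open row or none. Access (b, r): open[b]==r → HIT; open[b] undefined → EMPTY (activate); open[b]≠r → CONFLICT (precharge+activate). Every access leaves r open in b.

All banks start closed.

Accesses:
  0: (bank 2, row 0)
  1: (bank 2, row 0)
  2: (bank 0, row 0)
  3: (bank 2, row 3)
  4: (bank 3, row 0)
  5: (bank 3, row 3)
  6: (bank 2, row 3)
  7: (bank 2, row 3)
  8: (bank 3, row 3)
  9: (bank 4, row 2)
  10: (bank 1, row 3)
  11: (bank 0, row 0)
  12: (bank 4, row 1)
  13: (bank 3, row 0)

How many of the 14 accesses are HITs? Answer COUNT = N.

COUNT = 5

  [0] b2 r0: no row ⇒ E
  [1] b2 r0: had r0 ⇒ H
  [2] b0 r0: no row ⇒ E
  [3] b2 r3: had r0 ⇒ C
  [4] b3 r0: no row ⇒ E
  [5] b3 r3: had r0 ⇒ C
  [6] b2 r3: had r3 ⇒ H
  [7] b2 r3: had r3 ⇒ H
  [8] b3 r3: had r3 ⇒ H
  [9] b4 r2: no row ⇒ E
  [10] b1 r3: no row ⇒ E
  [11] b0 r0: had r0 ⇒ H
  [12] b4 r1: had r2 ⇒ C
  [13] b3 r0: had r3 ⇒ C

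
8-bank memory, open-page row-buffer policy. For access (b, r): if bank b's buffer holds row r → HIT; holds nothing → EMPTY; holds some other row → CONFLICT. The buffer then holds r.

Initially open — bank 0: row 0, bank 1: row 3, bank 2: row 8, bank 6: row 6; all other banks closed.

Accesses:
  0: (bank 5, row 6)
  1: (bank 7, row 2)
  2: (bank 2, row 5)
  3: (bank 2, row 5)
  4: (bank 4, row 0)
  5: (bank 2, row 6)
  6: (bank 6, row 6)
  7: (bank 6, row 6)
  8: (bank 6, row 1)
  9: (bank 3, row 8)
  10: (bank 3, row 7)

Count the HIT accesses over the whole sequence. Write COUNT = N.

COUNT = 3

#0 (5,6) E
#1 (7,2) E
#2 (2,5) C  (was 8)
#3 (2,5) H  (was 5)
#4 (4,0) E
#5 (2,6) C  (was 5)
#6 (6,6) H  (was 6)
#7 (6,6) H  (was 6)
#8 (6,1) C  (was 6)
#9 (3,8) E
#10 (3,7) C  (was 8)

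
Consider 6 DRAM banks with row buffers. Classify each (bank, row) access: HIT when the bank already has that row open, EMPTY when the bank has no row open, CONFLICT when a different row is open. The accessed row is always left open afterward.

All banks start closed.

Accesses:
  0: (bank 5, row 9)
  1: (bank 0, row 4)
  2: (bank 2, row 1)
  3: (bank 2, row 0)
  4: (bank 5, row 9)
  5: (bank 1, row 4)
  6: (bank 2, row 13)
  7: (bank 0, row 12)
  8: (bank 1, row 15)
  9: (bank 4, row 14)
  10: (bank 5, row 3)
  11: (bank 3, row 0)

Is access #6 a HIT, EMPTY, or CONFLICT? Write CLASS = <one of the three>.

CLASS = CONFLICT

  [0] b5 r9: no row ⇒ E
  [1] b0 r4: no row ⇒ E
  [2] b2 r1: no row ⇒ E
  [3] b2 r0: had r1 ⇒ C
  [4] b5 r9: had r9 ⇒ H
  [5] b1 r4: no row ⇒ E
  [6] b2 r13: had r0 ⇒ C
  [7] b0 r12: had r4 ⇒ C
  [8] b1 r15: had r4 ⇒ C
  [9] b4 r14: no row ⇒ E
  [10] b5 r3: had r9 ⇒ C
  [11] b3 r0: no row ⇒ E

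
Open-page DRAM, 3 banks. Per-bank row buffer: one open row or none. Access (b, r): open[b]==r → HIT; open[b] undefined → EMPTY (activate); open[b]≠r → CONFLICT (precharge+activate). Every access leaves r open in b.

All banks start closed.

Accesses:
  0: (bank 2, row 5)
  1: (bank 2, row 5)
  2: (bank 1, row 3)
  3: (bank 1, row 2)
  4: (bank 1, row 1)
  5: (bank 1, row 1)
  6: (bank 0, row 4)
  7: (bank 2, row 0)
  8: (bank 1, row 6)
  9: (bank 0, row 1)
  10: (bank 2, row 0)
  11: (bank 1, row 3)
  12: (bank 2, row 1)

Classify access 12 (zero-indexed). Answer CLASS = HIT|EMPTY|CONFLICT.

CLASS = CONFLICT

#0 (2,5) E
#1 (2,5) H  (was 5)
#2 (1,3) E
#3 (1,2) C  (was 3)
#4 (1,1) C  (was 2)
#5 (1,1) H  (was 1)
#6 (0,4) E
#7 (2,0) C  (was 5)
#8 (1,6) C  (was 1)
#9 (0,1) C  (was 4)
#10 (2,0) H  (was 0)
#11 (1,3) C  (was 6)
#12 (2,1) C  (was 0)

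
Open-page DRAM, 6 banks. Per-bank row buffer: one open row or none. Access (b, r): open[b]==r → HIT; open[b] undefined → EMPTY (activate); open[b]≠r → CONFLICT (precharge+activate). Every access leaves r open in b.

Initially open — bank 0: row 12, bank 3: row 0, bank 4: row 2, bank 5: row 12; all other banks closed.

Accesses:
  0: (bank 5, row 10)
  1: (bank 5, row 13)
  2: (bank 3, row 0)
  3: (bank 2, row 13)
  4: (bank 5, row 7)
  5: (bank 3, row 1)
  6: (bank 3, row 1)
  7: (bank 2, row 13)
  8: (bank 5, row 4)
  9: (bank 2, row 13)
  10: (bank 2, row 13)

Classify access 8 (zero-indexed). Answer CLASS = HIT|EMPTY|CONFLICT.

CLASS = CONFLICT

  [0] b5 r10: had r12 ⇒ C
  [1] b5 r13: had r10 ⇒ C
  [2] b3 r0: had r0 ⇒ H
  [3] b2 r13: no row ⇒ E
  [4] b5 r7: had r13 ⇒ C
  [5] b3 r1: had r0 ⇒ C
  [6] b3 r1: had r1 ⇒ H
  [7] b2 r13: had r13 ⇒ H
  [8] b5 r4: had r7 ⇒ C
  [9] b2 r13: had r13 ⇒ H
  [10] b2 r13: had r13 ⇒ H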